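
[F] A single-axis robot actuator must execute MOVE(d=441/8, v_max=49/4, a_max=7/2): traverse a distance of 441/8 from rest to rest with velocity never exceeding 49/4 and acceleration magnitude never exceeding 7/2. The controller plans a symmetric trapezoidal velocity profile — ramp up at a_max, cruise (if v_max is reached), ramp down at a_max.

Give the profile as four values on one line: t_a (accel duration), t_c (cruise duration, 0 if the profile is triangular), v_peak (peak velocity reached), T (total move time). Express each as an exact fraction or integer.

v_max²/a_max = (49/4)²/(7/2) = 343/8
441/8 ≥ 343/8 ⇒ cruise phase
t_a = (49/4)/(7/2) = 7/2; v_peak = 49/4
d_cruise = 441/8 − 343/8 = 49/4; t_c = (49/4)/(49/4) = 1
T = 2·7/2 + 1 = 8

t_a=7/2 t_c=1 v_peak=49/4 T=8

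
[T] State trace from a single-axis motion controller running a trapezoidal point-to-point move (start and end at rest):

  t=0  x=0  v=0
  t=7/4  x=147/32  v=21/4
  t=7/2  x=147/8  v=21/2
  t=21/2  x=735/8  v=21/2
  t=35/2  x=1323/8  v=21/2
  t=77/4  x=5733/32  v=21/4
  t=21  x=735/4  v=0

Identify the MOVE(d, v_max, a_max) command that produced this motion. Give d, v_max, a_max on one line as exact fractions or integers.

d=735/4 v_max=21/2 a_max=3

final state: t=21, x=735/4, v=0 → d = 735/4
a_max = (21/4−0)/(7/4−0) = 3
max v = 21/2 over t∈[7/2,35/2] → v_max = 21/2
check: 21/2·(7/2+14) = 735/4 ✓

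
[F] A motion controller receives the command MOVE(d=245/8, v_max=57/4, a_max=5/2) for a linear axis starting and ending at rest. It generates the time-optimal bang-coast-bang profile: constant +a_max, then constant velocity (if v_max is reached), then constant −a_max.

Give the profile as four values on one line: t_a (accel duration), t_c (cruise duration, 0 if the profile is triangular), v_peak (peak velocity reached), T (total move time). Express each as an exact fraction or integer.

t_a=7/2 t_c=0 v_peak=35/4 T=7

v_max²/a_max = (57/4)²/(5/2) = 3249/40
245/8 < 3249/40 so t_c = 0
v_peak = √(245/8·5/2) = √(1225/16) = 35/4
t_a = (35/4)/(5/2) = 7/2; t_c = 0
T = 2·7/2 = 7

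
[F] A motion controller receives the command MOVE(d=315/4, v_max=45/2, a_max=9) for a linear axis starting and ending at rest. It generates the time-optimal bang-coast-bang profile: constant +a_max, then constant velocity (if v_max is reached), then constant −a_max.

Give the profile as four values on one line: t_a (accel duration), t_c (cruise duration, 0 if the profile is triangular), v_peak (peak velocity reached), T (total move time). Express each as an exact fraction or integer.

v_max²/a_max = (45/2)²/9 = 225/4
315/4 ≥ 225/4 so v_max reached
t_a = (45/2)/9 = 5/2; v_peak = 45/2
d_cruise = 315/4 − 225/4 = 45/2; t_c = (45/2)/(45/2) = 1
T = 2·5/2 + 1 = 6

t_a=5/2 t_c=1 v_peak=45/2 T=6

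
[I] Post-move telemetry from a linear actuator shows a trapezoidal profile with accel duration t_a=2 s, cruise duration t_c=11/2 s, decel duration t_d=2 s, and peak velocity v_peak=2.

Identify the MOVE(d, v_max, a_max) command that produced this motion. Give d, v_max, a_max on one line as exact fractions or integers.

a_max = 2/2 = 1
d_a = ½·2·2 = 2; d_c = 2·11/2 = 11
d = 2·2 + 11 = 15
t_c = 11/2 > 0 ⇒ limit active, v_max = 2

d=15 v_max=2 a_max=1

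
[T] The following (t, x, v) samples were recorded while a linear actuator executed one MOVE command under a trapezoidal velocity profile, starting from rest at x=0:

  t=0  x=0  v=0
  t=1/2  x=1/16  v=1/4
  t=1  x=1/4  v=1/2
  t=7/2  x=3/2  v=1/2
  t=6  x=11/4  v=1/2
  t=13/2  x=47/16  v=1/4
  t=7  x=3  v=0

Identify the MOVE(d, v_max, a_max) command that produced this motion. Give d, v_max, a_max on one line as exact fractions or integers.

d=3 v_max=1/2 a_max=1/2

final state: t=7, x=3, v=0 → d = 3
a_max = (1/4−0)/(1/2−0) = 1/2
max v = 1/2 over t∈[1,6] → v_max = 1/2
check: 1/2·(1+5) = 3 ✓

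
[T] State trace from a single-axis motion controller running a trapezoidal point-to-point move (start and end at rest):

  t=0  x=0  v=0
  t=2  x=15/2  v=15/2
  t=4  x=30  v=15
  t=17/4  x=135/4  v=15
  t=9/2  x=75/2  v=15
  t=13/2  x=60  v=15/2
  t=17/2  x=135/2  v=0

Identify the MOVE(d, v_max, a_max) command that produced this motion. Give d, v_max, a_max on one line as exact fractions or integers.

final state: t=17/2, x=135/2, v=0 → d = 135/2
a_max = (15/2−0)/(2−0) = 15/4
max v = 15 over t∈[4,9/2] → v_max = 15
check: 15·(4+1/2) = 135/2 ✓

d=135/2 v_max=15 a_max=15/4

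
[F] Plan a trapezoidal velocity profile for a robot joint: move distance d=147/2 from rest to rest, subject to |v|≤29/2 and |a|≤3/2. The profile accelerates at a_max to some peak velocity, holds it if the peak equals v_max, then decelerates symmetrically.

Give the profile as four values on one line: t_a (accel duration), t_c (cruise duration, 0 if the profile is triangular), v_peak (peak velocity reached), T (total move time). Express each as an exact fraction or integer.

(v_max)²/a_max = (29/2)²/(3/2) = 841/6
147/2 < 841/6 ⇒ no cruise
v_peak = √(147/2·3/2) = √(441/4) = 21/2
t_a = (21/2)/(3/2) = 7; t_c = 0
T = 2·7 = 14

t_a=7 t_c=0 v_peak=21/2 T=14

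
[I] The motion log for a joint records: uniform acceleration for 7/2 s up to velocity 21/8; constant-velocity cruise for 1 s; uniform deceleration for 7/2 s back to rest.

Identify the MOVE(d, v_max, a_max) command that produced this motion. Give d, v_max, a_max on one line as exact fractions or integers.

a_max = (21/8)/(7/2) = 3/4
d_a = ½·21/8·7/2 = 147/32; d_c = 21/8·1 = 21/8
d = 2·147/32 + 21/8 = 189/16
t_c = 1 > 0 → v_max = v_peak = 21/8

d=189/16 v_max=21/8 a_max=3/4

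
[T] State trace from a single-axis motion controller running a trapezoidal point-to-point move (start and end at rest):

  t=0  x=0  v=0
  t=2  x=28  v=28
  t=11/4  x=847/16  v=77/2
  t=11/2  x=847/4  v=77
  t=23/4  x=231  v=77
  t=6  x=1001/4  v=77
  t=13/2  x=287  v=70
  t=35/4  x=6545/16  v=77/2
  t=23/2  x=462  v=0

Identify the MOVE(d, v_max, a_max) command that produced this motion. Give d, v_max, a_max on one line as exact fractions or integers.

d=462 v_max=77 a_max=14

final state: t=23/2, x=462, v=0 → d = 462
a_max = (28−0)/(2−0) = 14
max v = 77 over t∈[11/2,6] → v_max = 77
check: 77·(11/2+1/2) = 462 ✓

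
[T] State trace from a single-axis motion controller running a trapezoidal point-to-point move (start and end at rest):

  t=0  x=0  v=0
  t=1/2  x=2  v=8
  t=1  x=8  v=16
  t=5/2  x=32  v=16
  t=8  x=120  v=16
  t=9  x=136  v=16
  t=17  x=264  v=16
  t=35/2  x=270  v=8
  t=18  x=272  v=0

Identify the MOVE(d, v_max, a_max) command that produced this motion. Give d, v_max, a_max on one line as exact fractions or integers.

d=272 v_max=16 a_max=16

final state: t=18, x=272, v=0 → d = 272
a_max = (8−0)/(1/2−0) = 16
max v = 16 over t∈[1,17] → v_max = 16
check: 16·(1+16) = 272 ✓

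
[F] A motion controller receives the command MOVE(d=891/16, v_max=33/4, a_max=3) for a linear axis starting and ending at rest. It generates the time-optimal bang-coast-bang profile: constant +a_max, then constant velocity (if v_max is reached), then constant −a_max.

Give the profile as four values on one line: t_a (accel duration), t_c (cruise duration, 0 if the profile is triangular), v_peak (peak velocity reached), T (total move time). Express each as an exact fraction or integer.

t_a=11/4 t_c=4 v_peak=33/4 T=19/2

vₘ²/aₘ = (33/4)²/3 = 363/16
891/16 ≥ 363/16 ⇒ cruise phase
t_a = (33/4)/3 = 11/4; v_peak = 33/4
d_cruise = 891/16 − 363/16 = 33; t_c = 33/(33/4) = 4
T = 2·11/4 + 4 = 19/2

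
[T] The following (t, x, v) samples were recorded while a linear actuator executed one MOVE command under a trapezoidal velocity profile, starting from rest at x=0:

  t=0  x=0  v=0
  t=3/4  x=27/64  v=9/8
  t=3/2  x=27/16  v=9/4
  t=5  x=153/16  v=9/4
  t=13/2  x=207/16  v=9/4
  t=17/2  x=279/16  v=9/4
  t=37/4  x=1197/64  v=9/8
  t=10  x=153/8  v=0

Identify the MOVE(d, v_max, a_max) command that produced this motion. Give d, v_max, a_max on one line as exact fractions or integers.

final state: t=10, x=153/8, v=0 → d = 153/8
a_max = (9/8−0)/(3/4−0) = 3/2
max v = 9/4 over t∈[3/2,17/2] → v_max = 9/4
check: 9/4·(3/2+7) = 153/8 ✓

d=153/8 v_max=9/4 a_max=3/2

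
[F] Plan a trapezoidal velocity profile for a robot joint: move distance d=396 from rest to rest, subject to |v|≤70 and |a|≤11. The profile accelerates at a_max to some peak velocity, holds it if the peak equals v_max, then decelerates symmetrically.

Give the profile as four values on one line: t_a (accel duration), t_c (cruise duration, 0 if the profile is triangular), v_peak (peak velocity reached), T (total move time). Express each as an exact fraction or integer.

t_a=6 t_c=0 v_peak=66 T=12

vₘ²/aₘ = 70²/11 = 4900/11
396 < 4900/11 so t_c = 0
v_peak = √(396·11) = √4356 = 66
t_a = 66/11 = 6; t_c = 0
T = 2·6 = 12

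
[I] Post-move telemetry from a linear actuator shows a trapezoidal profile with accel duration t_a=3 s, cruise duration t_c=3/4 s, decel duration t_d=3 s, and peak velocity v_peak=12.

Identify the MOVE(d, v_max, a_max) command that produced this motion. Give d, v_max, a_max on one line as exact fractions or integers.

a_max = 12/3 = 4
d_a = ½·12·3 = 18; d_c = 12·3/4 = 9
d = 2·18 + 9 = 45
t_c = 3/4 > 0 → v_max = v_peak = 12

d=45 v_max=12 a_max=4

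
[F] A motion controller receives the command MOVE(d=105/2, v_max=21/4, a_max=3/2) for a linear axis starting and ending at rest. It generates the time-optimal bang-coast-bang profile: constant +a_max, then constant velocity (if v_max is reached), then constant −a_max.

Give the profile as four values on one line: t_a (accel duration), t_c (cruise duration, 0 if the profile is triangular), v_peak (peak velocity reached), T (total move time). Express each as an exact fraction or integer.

v_max²/a_max = (21/4)²/(3/2) = 147/8
105/2 ≥ 147/8 ⇒ cruise phase
t_a = (21/4)/(3/2) = 7/2; v_peak = 21/4
d_cruise = 105/2 − 147/8 = 273/8; t_c = (273/8)/(21/4) = 13/2
T = 2·7/2 + 13/2 = 27/2

t_a=7/2 t_c=13/2 v_peak=21/4 T=27/2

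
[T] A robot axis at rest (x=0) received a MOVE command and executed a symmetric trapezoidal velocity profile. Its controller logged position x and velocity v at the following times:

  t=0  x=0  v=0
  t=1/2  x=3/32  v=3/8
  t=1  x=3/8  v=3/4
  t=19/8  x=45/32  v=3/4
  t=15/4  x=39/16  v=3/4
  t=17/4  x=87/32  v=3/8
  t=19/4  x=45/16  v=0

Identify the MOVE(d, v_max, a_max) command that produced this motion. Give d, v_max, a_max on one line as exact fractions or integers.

final state: t=19/4, x=45/16, v=0 → d = 45/16
a_max = (3/8−0)/(1/2−0) = 3/4
max v = 3/4 over t∈[1,15/4] → v_max = 3/4
check: 3/4·(1+11/4) = 45/16 ✓

d=45/16 v_max=3/4 a_max=3/4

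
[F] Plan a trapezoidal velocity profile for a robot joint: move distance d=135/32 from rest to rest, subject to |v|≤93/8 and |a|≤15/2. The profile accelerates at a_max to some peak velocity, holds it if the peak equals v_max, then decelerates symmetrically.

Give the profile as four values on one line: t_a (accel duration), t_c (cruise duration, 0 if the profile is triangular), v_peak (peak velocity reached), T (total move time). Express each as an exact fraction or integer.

(v_max)²/a_max = (93/8)²/(15/2) = 2883/160
135/32 < 2883/160 so t_c = 0
v_peak = √(135/32·15/2) = √(2025/64) = 45/8
t_a = (45/8)/(15/2) = 3/4; t_c = 0
T = 2·3/4 = 3/2

t_a=3/4 t_c=0 v_peak=45/8 T=3/2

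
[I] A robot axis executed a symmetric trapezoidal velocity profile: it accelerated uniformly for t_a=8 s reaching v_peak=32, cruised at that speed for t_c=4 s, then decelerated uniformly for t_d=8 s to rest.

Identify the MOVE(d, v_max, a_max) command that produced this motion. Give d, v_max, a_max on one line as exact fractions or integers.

d=384 v_max=32 a_max=4

a_max = 32/8 = 4
d_a = ½·32·8 = 128; d_c = 32·4 = 128
d = 2·128 + 128 = 384
t_c = 4 > 0 → v_max = v_peak = 32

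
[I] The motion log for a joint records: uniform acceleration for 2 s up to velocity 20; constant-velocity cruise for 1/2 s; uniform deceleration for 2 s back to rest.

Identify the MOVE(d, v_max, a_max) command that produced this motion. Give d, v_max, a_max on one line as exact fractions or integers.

d=50 v_max=20 a_max=10

a_max = 20/2 = 10
d_a = ½·20·2 = 20; d_c = 20·1/2 = 10
d = 2·20 + 10 = 50
t_c = 1/2 > 0 ⇒ limit active, v_max = 20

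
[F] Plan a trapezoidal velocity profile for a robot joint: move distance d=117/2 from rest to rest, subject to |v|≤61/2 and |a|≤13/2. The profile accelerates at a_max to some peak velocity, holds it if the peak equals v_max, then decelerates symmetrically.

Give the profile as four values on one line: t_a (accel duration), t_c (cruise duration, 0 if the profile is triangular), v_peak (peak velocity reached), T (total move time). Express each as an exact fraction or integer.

t_a=3 t_c=0 v_peak=39/2 T=6

vₘ²/aₘ = (61/2)²/(13/2) = 3721/26
117/2 < 3721/26 → triangular
v_peak = √(117/2·13/2) = √(1521/4) = 39/2
t_a = (39/2)/(13/2) = 3; t_c = 0
T = 2·3 = 6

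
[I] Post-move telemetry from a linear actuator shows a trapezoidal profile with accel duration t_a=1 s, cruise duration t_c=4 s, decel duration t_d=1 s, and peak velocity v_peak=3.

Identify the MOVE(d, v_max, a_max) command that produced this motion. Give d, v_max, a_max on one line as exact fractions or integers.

a_max = 3/1 = 3
d_a = ½·3·1 = 3/2; d_c = 3·4 = 12
d = 2·3/2 + 12 = 15
t_c = 4 > 0 ⇒ limit active, v_max = 3

d=15 v_max=3 a_max=3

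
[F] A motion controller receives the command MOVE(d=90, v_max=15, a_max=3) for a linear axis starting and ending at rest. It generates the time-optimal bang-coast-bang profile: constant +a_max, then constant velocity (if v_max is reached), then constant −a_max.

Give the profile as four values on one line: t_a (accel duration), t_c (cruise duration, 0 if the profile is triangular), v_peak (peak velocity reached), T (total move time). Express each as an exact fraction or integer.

v_max²/a_max = 15²/3 = 75
90 ≥ 75 → trapezoidal
t_a = 15/3 = 5; v_peak = 15
d_cruise = 90 − 75 = 15; t_c = 15/15 = 1
T = 2·5 + 1 = 11

t_a=5 t_c=1 v_peak=15 T=11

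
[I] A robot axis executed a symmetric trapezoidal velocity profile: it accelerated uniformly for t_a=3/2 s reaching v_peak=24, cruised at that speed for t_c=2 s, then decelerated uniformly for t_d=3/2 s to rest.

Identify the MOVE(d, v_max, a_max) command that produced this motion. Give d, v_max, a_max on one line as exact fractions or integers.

d=84 v_max=24 a_max=16

a_max = 24/(3/2) = 16
d_a = ½·24·3/2 = 18; d_c = 24·2 = 48
d = 2·18 + 48 = 84
t_c = 2 > 0 → v_max = v_peak = 24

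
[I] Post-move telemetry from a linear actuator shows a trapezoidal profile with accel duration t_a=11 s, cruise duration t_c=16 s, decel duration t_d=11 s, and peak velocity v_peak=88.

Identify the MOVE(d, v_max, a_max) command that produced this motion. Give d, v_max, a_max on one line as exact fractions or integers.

a_max = 88/11 = 8
d_a = ½·88·11 = 484; d_c = 88·16 = 1408
d = 2·484 + 1408 = 2376
t_c = 16 > 0 so v_max = 88

d=2376 v_max=88 a_max=8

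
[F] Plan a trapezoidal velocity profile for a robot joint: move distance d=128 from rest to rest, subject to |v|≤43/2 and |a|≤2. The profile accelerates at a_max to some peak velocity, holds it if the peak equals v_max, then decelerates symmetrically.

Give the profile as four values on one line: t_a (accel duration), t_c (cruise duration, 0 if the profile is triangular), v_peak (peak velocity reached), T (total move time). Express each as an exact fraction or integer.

v_max²/a_max = (43/2)²/2 = 1849/8
128 < 1849/8 so t_c = 0
v_peak = √(128·2) = √256 = 16
t_a = 16/2 = 8; t_c = 0
T = 2·8 = 16

t_a=8 t_c=0 v_peak=16 T=16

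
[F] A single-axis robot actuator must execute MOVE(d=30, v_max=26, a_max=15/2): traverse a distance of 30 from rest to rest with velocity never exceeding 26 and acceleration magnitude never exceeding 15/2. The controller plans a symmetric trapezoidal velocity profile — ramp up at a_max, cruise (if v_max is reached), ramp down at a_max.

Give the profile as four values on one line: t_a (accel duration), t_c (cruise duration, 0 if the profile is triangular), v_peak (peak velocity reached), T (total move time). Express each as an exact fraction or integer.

vₘ²/aₘ = 26²/(15/2) = 1352/15
30 < 1352/15 → triangular
v_peak = √(30·15/2) = √225 = 15
t_a = 15/(15/2) = 2; t_c = 0
T = 2·2 = 4

t_a=2 t_c=0 v_peak=15 T=4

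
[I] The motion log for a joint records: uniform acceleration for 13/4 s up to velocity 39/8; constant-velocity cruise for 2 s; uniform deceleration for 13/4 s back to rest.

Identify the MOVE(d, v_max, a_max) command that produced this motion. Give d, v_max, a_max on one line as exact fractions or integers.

d=819/32 v_max=39/8 a_max=3/2

a_max = (39/8)/(13/4) = 3/2
d_a = ½·39/8·13/4 = 507/64; d_c = 39/8·2 = 39/4
d = 2·507/64 + 39/4 = 819/32
t_c = 2 > 0 ⇒ limit active, v_max = 39/8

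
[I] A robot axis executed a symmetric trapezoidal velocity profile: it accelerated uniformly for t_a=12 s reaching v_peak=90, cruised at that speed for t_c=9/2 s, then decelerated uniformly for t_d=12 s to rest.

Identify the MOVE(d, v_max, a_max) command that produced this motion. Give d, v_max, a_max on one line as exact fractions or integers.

d=1485 v_max=90 a_max=15/2

a_max = 90/12 = 15/2
d_a = ½·90·12 = 540; d_c = 90·9/2 = 405
d = 2·540 + 405 = 1485
t_c = 9/2 > 0 ⇒ limit active, v_max = 90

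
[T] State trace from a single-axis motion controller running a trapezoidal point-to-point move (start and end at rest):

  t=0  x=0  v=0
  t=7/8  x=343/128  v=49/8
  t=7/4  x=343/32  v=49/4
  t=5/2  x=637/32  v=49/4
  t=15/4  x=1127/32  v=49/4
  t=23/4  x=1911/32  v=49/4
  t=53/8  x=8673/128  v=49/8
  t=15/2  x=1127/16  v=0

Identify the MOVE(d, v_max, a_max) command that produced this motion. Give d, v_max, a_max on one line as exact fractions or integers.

d=1127/16 v_max=49/4 a_max=7

final state: t=15/2, x=1127/16, v=0 → d = 1127/16
a_max = (49/8−0)/(7/8−0) = 7
max v = 49/4 over t∈[7/4,23/4] → v_max = 49/4
check: 49/4·(7/4+4) = 1127/16 ✓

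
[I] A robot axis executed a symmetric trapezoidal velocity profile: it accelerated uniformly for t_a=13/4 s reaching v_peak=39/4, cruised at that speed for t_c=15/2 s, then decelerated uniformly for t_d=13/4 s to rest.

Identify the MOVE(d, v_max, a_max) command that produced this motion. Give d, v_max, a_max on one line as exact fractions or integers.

d=1677/16 v_max=39/4 a_max=3

a_max = (39/4)/(13/4) = 3
d_a = ½·39/4·13/4 = 507/32; d_c = 39/4·15/2 = 585/8
d = 2·507/32 + 585/8 = 1677/16
t_c = 15/2 > 0 → v_max = v_peak = 39/4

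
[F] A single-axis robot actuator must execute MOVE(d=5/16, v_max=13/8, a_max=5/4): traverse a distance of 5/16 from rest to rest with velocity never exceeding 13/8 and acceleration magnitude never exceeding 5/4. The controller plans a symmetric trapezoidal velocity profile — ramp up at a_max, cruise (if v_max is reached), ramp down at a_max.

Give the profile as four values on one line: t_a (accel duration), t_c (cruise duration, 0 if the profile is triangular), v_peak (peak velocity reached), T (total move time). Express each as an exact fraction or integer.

t_a=1/2 t_c=0 v_peak=5/8 T=1

v_max²/a_max = (13/8)²/(5/4) = 169/80
5/16 < 169/80 ⇒ no cruise
v_peak = √(5/16·5/4) = √(25/64) = 5/8
t_a = (5/8)/(5/4) = 1/2; t_c = 0
T = 2·1/2 = 1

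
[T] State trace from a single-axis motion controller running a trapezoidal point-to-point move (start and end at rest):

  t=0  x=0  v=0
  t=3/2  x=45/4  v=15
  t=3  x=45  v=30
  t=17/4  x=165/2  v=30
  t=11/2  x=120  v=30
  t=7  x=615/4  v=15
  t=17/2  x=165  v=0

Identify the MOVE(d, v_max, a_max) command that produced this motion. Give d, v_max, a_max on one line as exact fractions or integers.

final state: t=17/2, x=165, v=0 → d = 165
a_max = (15−0)/(3/2−0) = 10
max v = 30 over t∈[3,11/2] → v_max = 30
check: 30·(3+5/2) = 165 ✓

d=165 v_max=30 a_max=10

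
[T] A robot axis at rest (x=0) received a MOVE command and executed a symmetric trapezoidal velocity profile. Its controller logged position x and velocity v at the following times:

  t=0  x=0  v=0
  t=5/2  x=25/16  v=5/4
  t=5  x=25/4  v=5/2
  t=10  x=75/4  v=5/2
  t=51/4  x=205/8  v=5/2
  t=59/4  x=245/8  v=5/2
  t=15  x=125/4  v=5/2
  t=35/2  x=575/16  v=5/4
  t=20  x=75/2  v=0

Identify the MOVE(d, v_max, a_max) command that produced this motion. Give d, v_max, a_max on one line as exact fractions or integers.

final state: t=20, x=75/2, v=0 → d = 75/2
a_max = (5/4−0)/(5/2−0) = 1/2
max v = 5/2 over t∈[5,15] → v_max = 5/2
check: 5/2·(5+10) = 75/2 ✓

d=75/2 v_max=5/2 a_max=1/2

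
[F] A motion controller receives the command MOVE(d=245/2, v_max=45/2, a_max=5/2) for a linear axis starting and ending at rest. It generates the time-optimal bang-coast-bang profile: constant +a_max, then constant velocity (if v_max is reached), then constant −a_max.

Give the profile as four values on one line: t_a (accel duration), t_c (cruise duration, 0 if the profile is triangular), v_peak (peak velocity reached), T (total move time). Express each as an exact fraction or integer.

(v_max)²/a_max = (45/2)²/(5/2) = 405/2
245/2 < 405/2 → triangular
v_peak = √(245/2·5/2) = √(1225/4) = 35/2
t_a = (35/2)/(5/2) = 7; t_c = 0
T = 2·7 = 14

t_a=7 t_c=0 v_peak=35/2 T=14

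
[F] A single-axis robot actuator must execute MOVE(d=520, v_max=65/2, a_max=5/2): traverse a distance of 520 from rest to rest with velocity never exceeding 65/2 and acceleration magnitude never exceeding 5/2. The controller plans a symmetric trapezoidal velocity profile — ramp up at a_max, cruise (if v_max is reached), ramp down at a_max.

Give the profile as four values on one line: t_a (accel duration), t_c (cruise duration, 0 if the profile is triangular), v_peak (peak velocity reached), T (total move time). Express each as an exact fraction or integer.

vₘ²/aₘ = (65/2)²/(5/2) = 845/2
520 ≥ 845/2 → trapezoidal
t_a = (65/2)/(5/2) = 13; v_peak = 65/2
d_cruise = 520 − 845/2 = 195/2; t_c = (195/2)/(65/2) = 3
T = 2·13 + 3 = 29

t_a=13 t_c=3 v_peak=65/2 T=29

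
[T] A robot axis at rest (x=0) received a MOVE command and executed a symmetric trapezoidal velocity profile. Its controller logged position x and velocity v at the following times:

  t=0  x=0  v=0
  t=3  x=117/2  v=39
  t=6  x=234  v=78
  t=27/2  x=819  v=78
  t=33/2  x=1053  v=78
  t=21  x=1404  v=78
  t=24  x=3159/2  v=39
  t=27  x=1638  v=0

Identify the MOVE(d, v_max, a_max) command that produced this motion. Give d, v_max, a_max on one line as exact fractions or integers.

d=1638 v_max=78 a_max=13

final state: t=27, x=1638, v=0 → d = 1638
a_max = (39−0)/(3−0) = 13
max v = 78 over t∈[6,21] → v_max = 78
check: 78·(6+15) = 1638 ✓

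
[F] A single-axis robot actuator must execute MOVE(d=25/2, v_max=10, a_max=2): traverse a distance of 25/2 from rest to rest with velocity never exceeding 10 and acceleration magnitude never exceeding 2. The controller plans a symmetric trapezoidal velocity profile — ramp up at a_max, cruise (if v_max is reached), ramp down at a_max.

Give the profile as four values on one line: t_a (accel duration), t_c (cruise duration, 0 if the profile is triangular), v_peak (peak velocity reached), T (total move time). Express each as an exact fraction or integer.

t_a=5/2 t_c=0 v_peak=5 T=5

v_max²/a_max = 10²/2 = 50
25/2 < 50 so t_c = 0
v_peak = √(25/2·2) = √25 = 5
t_a = 5/2; t_c = 0
T = 2·5/2 = 5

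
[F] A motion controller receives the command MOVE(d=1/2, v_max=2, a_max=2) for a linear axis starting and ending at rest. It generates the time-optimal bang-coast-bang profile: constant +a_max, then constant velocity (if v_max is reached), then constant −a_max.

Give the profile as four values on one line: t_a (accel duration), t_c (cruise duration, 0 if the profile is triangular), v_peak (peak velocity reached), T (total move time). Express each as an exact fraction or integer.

(v_max)²/a_max = 2²/2 = 2
1/2 < 2 ⇒ no cruise
v_peak = √(1/2·2) = √1 = 1
t_a = 1/2; t_c = 0
T = 2·1/2 = 1

t_a=1/2 t_c=0 v_peak=1 T=1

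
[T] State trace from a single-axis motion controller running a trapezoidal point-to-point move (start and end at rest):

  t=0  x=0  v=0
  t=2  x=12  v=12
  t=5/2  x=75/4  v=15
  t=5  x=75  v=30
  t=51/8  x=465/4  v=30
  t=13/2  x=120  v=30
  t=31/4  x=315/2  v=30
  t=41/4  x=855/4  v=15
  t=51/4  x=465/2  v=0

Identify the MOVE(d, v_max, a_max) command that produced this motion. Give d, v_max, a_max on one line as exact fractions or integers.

d=465/2 v_max=30 a_max=6

final state: t=51/4, x=465/2, v=0 → d = 465/2
a_max = (12−0)/(2−0) = 6
max v = 30 over t∈[5,31/4] → v_max = 30
check: 30·(5+11/4) = 465/2 ✓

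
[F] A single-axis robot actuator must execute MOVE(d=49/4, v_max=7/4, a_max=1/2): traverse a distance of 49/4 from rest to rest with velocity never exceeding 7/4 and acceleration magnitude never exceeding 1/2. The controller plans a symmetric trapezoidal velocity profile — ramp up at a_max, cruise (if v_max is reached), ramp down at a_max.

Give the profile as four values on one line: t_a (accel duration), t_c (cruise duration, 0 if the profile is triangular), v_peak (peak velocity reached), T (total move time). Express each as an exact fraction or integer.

t_a=7/2 t_c=7/2 v_peak=7/4 T=21/2

(v_max)²/a_max = (7/4)²/(1/2) = 49/8
49/4 ≥ 49/8 ⇒ cruise phase
t_a = (7/4)/(1/2) = 7/2; v_peak = 7/4
d_cruise = 49/4 − 49/8 = 49/8; t_c = (49/8)/(7/4) = 7/2
T = 2·7/2 + 7/2 = 21/2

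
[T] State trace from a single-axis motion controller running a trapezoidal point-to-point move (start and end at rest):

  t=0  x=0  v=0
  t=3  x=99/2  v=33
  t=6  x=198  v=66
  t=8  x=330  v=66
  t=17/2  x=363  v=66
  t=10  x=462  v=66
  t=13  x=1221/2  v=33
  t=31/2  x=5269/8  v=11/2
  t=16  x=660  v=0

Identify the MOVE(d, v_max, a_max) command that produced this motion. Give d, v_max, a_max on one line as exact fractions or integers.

final state: t=16, x=660, v=0 → d = 660
a_max = (33−0)/(3−0) = 11
max v = 66 over t∈[6,10] → v_max = 66
check: 66·(6+4) = 660 ✓

d=660 v_max=66 a_max=11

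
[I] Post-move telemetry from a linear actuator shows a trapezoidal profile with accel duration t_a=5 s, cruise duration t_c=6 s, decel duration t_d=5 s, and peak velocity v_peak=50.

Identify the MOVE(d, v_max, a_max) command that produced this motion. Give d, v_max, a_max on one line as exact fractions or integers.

d=550 v_max=50 a_max=10

a_max = 50/5 = 10
d_a = ½·50·5 = 125; d_c = 50·6 = 300
d = 2·125 + 300 = 550
t_c = 6 > 0 → v_max = v_peak = 50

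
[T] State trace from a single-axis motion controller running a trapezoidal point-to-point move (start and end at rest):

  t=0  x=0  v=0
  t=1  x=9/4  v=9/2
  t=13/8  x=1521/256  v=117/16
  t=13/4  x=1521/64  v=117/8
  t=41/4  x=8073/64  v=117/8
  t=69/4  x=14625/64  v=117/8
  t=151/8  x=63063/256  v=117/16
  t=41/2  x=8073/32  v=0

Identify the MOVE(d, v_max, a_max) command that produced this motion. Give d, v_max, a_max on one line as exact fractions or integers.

d=8073/32 v_max=117/8 a_max=9/2

final state: t=41/2, x=8073/32, v=0 → d = 8073/32
a_max = (9/2−0)/(1−0) = 9/2
max v = 117/8 over t∈[13/4,69/4] → v_max = 117/8
check: 117/8·(13/4+14) = 8073/32 ✓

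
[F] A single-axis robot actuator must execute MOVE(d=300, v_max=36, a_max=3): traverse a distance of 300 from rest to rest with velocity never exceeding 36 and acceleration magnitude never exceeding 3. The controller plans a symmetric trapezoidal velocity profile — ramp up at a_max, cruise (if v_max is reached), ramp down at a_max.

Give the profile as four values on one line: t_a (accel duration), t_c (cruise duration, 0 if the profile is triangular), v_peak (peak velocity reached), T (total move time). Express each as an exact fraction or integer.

(v_max)²/a_max = 36²/3 = 432
300 < 432 ⇒ no cruise
v_peak = √(300·3) = √900 = 30
t_a = 30/3 = 10; t_c = 0
T = 2·10 = 20

t_a=10 t_c=0 v_peak=30 T=20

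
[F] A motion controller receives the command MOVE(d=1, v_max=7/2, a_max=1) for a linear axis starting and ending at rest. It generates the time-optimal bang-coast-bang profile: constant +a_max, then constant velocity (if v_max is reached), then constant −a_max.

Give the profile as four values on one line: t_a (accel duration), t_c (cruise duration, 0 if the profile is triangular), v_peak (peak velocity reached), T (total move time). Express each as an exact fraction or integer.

t_a=1 t_c=0 v_peak=1 T=2

v_max²/a_max = (7/2)²/1 = 49/4
1 < 49/4 ⇒ no cruise
v_peak = √(1·1) = √1 = 1
t_a = 1/1 = 1; t_c = 0
T = 2·1 = 2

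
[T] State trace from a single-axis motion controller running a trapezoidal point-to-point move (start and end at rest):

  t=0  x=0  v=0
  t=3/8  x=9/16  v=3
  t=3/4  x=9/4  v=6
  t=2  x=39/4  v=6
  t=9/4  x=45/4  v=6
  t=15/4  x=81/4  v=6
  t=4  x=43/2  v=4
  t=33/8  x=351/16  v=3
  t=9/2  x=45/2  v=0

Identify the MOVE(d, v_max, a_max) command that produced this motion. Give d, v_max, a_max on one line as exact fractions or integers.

final state: t=9/2, x=45/2, v=0 → d = 45/2
a_max = (3−0)/(3/8−0) = 8
max v = 6 over t∈[3/4,15/4] → v_max = 6
check: 6·(3/4+3) = 45/2 ✓

d=45/2 v_max=6 a_max=8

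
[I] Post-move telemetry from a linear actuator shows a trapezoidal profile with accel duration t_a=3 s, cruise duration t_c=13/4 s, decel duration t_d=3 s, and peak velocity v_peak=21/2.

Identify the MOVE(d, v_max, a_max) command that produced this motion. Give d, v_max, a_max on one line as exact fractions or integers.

d=525/8 v_max=21/2 a_max=7/2

a_max = (21/2)/3 = 7/2
d_a = ½·21/2·3 = 63/4; d_c = 21/2·13/4 = 273/8
d = 2·63/4 + 273/8 = 525/8
t_c = 13/4 > 0 so v_max = 21/2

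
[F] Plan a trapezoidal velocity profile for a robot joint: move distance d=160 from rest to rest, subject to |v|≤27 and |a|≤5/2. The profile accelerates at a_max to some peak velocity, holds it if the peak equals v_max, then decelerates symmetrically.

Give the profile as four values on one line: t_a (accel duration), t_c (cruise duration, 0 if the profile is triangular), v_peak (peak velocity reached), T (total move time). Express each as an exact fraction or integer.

vₘ²/aₘ = 27²/(5/2) = 1458/5
160 < 1458/5 so t_c = 0
v_peak = √(160·5/2) = √400 = 20
t_a = 20/(5/2) = 8; t_c = 0
T = 2·8 = 16

t_a=8 t_c=0 v_peak=20 T=16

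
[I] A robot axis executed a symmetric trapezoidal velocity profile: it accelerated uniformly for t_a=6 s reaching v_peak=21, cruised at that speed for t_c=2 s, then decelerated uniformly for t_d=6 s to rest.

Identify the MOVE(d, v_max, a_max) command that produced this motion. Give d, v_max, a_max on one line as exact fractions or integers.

d=168 v_max=21 a_max=7/2

a_max = 21/6 = 7/2
d_a = ½·21·6 = 63; d_c = 21·2 = 42
d = 2·63 + 42 = 168
t_c = 2 > 0 ⇒ limit active, v_max = 21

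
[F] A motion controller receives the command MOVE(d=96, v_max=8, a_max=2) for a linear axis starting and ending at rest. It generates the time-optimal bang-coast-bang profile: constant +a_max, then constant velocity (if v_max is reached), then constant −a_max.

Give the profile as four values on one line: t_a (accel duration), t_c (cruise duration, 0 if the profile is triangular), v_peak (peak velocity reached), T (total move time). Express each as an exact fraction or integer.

t_a=4 t_c=8 v_peak=8 T=16

(v_max)²/a_max = 8²/2 = 32
96 ≥ 32 → trapezoidal
t_a = 8/2 = 4; v_peak = 8
d_cruise = 96 − 32 = 64; t_c = 64/8 = 8
T = 2·4 + 8 = 16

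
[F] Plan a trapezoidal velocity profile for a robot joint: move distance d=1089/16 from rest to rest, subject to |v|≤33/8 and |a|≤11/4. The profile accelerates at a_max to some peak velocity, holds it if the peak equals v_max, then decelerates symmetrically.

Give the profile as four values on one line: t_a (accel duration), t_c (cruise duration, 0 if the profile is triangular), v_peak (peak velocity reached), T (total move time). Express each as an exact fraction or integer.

t_a=3/2 t_c=15 v_peak=33/8 T=18

v_max²/a_max = (33/8)²/(11/4) = 99/16
1089/16 ≥ 99/16 ⇒ cruise phase
t_a = (33/8)/(11/4) = 3/2; v_peak = 33/8
d_cruise = 1089/16 − 99/16 = 495/8; t_c = (495/8)/(33/8) = 15
T = 2·3/2 + 15 = 18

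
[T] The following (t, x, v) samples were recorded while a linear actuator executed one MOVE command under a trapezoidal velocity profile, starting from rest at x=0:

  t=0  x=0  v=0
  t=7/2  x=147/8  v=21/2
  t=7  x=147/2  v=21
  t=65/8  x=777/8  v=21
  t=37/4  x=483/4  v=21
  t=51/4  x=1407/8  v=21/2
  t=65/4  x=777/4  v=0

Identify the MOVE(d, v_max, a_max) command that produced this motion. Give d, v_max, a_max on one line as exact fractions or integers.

d=777/4 v_max=21 a_max=3

final state: t=65/4, x=777/4, v=0 → d = 777/4
a_max = (21/2−0)/(7/2−0) = 3
max v = 21 over t∈[7,37/4] → v_max = 21
check: 21·(7+9/4) = 777/4 ✓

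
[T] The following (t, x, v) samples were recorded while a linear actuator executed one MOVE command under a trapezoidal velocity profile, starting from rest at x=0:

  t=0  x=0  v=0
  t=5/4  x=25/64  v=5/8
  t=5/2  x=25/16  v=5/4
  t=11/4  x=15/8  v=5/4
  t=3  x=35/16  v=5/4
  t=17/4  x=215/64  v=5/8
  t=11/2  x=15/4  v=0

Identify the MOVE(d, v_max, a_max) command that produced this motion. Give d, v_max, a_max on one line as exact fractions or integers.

final state: t=11/2, x=15/4, v=0 → d = 15/4
a_max = (5/8−0)/(5/4−0) = 1/2
max v = 5/4 over t∈[5/2,3] → v_max = 5/4
check: 5/4·(5/2+1/2) = 15/4 ✓

d=15/4 v_max=5/4 a_max=1/2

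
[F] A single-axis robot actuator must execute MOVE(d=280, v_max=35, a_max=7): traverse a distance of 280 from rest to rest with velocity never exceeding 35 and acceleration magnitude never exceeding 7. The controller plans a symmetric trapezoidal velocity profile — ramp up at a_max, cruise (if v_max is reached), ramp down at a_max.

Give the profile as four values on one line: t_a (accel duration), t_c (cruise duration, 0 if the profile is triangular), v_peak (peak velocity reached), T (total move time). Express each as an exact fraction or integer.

v_max²/a_max = 35²/7 = 175
280 ≥ 175 ⇒ cruise phase
t_a = 35/7 = 5; v_peak = 35
d_cruise = 280 − 175 = 105; t_c = 105/35 = 3
T = 2·5 + 3 = 13

t_a=5 t_c=3 v_peak=35 T=13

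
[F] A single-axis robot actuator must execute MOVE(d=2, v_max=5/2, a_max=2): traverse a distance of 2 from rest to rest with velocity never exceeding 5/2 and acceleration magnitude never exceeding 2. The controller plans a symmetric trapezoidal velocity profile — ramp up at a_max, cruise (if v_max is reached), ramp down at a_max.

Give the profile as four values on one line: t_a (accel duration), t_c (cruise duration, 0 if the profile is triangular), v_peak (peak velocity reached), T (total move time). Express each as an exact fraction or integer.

t_a=1 t_c=0 v_peak=2 T=2

vₘ²/aₘ = (5/2)²/2 = 25/8
2 < 25/8 so t_c = 0
v_peak = √(2·2) = √4 = 2
t_a = 2/2 = 1; t_c = 0
T = 2·1 = 2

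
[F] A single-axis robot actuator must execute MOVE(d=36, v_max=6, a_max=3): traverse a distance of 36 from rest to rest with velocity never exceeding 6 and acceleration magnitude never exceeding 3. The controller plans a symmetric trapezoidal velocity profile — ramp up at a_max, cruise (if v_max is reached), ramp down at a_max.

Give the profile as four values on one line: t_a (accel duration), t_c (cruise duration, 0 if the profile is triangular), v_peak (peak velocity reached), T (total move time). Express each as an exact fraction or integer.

vₘ²/aₘ = 6²/3 = 12
36 ≥ 12 so v_max reached
t_a = 6/3 = 2; v_peak = 6
d_cruise = 36 − 12 = 24; t_c = 24/6 = 4
T = 2·2 + 4 = 8

t_a=2 t_c=4 v_peak=6 T=8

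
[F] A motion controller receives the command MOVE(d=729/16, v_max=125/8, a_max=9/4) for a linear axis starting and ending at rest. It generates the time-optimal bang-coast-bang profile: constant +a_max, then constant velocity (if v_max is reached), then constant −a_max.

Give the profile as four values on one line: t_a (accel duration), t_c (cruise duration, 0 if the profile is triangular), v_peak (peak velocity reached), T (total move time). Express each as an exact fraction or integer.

vₘ²/aₘ = (125/8)²/(9/4) = 15625/144
729/16 < 15625/144 → triangular
v_peak = √(729/16·9/4) = √(6561/64) = 81/8
t_a = (81/8)/(9/4) = 9/2; t_c = 0
T = 2·9/2 = 9

t_a=9/2 t_c=0 v_peak=81/8 T=9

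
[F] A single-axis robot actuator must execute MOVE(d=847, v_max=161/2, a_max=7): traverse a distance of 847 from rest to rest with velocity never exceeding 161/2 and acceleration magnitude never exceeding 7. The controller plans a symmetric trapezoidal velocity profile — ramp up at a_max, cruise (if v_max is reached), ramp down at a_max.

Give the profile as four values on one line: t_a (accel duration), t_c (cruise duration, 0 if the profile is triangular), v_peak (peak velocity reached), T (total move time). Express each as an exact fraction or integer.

t_a=11 t_c=0 v_peak=77 T=22

vₘ²/aₘ = (161/2)²/7 = 3703/4
847 < 3703/4 ⇒ no cruise
v_peak = √(847·7) = √5929 = 77
t_a = 77/7 = 11; t_c = 0
T = 2·11 = 22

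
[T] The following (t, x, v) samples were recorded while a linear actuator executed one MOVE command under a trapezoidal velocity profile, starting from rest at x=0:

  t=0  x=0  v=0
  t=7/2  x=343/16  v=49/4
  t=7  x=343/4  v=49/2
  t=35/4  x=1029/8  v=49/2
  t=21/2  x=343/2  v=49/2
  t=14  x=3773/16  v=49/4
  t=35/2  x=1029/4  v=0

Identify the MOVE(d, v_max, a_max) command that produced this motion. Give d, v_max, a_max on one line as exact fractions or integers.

d=1029/4 v_max=49/2 a_max=7/2

final state: t=35/2, x=1029/4, v=0 → d = 1029/4
a_max = (49/4−0)/(7/2−0) = 7/2
max v = 49/2 over t∈[7,21/2] → v_max = 49/2
check: 49/2·(7+7/2) = 1029/4 ✓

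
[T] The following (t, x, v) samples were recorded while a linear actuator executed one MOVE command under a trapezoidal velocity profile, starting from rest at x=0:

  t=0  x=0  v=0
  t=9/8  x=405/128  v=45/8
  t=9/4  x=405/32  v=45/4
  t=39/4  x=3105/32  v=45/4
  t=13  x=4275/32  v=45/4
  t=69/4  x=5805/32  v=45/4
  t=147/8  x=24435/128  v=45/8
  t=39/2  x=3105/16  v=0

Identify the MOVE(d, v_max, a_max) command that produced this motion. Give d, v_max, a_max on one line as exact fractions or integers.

final state: t=39/2, x=3105/16, v=0 → d = 3105/16
a_max = (45/8−0)/(9/8−0) = 5
max v = 45/4 over t∈[9/4,69/4] → v_max = 45/4
check: 45/4·(9/4+15) = 3105/16 ✓

d=3105/16 v_max=45/4 a_max=5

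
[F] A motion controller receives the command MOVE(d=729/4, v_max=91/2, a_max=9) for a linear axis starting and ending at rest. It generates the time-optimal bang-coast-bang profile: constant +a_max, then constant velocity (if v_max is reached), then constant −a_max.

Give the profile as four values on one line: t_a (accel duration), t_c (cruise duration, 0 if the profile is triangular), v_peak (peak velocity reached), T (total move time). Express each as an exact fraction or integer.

t_a=9/2 t_c=0 v_peak=81/2 T=9

vₘ²/aₘ = (91/2)²/9 = 8281/36
729/4 < 8281/36 ⇒ no cruise
v_peak = √(729/4·9) = √(6561/4) = 81/2
t_a = (81/2)/9 = 9/2; t_c = 0
T = 2·9/2 = 9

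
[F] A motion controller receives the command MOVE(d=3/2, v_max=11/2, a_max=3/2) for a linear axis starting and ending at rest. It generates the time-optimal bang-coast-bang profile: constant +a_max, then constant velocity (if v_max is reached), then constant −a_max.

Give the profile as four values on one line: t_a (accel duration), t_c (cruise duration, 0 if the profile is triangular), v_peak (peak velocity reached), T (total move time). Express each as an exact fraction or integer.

t_a=1 t_c=0 v_peak=3/2 T=2

v_max²/a_max = (11/2)²/(3/2) = 121/6
3/2 < 121/6 so t_c = 0
v_peak = √(3/2·3/2) = √(9/4) = 3/2
t_a = (3/2)/(3/2) = 1; t_c = 0
T = 2·1 = 2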